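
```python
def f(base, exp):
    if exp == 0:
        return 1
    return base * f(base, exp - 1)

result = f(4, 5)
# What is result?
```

f(4, 5) = 4 * 4 * 4 * 4 * 4 = 1024

Answer: 1024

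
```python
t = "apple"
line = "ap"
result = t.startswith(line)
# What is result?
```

Trace:
`t = "apple"` → t = 'apple'
`line = "ap"` → line = 'ap'
`result = t.startswith(line)` → result = True
So result = True

Answer: True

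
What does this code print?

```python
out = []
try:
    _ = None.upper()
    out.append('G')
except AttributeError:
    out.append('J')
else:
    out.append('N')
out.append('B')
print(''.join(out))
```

Execution trace: 'J' (except AttributeError) → 'B' (after the try/except). Output: JB

Answer: JB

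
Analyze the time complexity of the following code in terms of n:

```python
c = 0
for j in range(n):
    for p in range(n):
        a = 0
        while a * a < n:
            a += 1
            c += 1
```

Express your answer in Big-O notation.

Each loop level contributes: n × n × √n. Multiplying the contributions gives O(n^2√n).

Answer: O(n^2√n)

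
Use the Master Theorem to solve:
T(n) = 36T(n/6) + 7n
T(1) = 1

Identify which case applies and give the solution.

a=36, b=6, f(n)=7n. log_6(36) = 2. Since c=1 < 2, Case 1 applies: T(n) = Θ(n^log_b(a)) = O(n^2).

Answer: O(n^2) - Case 1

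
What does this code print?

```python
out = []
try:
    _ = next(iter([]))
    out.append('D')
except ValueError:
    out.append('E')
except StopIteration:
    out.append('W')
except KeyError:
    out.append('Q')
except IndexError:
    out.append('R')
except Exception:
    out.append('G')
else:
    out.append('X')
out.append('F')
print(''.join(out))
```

Execution trace: 'W' (except StopIteration) → 'F' (after the try/except). Output: WF

Answer: WF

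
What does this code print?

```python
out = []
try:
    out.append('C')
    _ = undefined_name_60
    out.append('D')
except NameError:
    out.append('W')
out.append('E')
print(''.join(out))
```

Execution trace: 'C' (try body) → 'W' (except NameError) → 'E' (after the try/except). Output: CWE

Answer: CWE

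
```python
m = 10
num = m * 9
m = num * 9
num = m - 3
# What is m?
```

Trace:
`m = 10` → m = 10
`num = m * 9` → num = 90
`m = num * 9` → m = 810
`num = m - 3` → num = 807
So m = 810

Answer: 810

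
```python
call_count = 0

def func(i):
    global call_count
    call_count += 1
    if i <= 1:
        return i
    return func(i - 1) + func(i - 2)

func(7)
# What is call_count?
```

Calls(i) = 1 + Calls(i-1) + Calls(i-2); Calls(0)=Calls(1)=1. For i=7 this gives 41.

Answer: 41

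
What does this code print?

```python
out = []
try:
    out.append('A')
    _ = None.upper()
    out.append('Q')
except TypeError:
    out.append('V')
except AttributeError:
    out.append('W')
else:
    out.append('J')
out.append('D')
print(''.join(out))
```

Execution trace: 'A' (try body) → 'W' (except AttributeError) → 'D' (after the try/except). Output: AWD

Answer: AWD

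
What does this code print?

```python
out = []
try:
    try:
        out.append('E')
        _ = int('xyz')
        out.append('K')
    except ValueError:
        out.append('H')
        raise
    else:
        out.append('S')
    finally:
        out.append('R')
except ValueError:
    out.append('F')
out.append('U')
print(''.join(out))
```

Execution trace: 'E' (try body) → 'H' (except ValueError) → 'R' (finally) → 'F' (outer except ValueError) → 'U' (after the try/except). Output: EHRFU

Answer: EHRFU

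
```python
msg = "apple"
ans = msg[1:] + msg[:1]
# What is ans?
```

Trace:
`msg = "apple"` → msg = 'apple'
`ans = msg[1:] + msg[:1]` → ans = 'pplea'
So ans = 'pplea'

Answer: 'pplea'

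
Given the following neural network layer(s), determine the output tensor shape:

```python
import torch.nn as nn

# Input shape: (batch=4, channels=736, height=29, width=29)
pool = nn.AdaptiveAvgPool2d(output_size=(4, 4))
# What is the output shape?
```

Input: (4, 736, 29, 29) -> Output: (4, 736, 4, 4)

Answer: (4, 736, 4, 4)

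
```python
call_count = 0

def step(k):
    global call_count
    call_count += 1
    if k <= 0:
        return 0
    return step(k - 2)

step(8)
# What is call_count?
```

Linear recursion stepping by 2: 5 calls from k=8 down to ≤0.

Answer: 5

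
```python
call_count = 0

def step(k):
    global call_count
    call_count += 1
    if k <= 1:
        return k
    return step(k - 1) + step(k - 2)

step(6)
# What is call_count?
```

Calls(k) = 1 + Calls(k-1) + Calls(k-2); Calls(0)=Calls(1)=1. For k=6 this gives 25.

Answer: 25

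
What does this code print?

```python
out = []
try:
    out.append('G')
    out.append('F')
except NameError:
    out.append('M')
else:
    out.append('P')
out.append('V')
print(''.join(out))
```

Execution trace: 'G' (try body) → 'F' (try body, no exception) → 'P' (else) → 'V' (after the try/except). Output: GFPV

Answer: GFPV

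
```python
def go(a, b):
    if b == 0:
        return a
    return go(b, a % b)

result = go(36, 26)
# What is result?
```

go(36, 26) -> go(26, 10) -> go(10, 6) -> go(6, 4) -> go(4, 2) -> go(2, 0) -> 2

Answer: 2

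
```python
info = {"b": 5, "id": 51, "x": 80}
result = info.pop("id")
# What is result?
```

Trace:
`info = {"b": 5, "id": 51, "x": 80}` → info = {'b': 5, 'id': 51, 'x': 80}
`result = info.pop("id")` → info = {'b': 5, 'x': 80}; result = 51
So result = 51

Answer: 51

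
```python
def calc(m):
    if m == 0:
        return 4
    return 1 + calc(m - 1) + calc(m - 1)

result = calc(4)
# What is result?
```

calc(m) = 1 + 2·calc(m-1), calc(0)=4. Closed form: (4+1)·2^4 - 1 = 79.

Answer: 79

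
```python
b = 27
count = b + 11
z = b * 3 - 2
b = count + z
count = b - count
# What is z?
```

Trace:
`b = 27` → b = 27
`count = b + 11` → count = 38
`z = b * 3 - 2` → z = 79
`b = count + z` → b = 117
`count = b - count` → count = 79
So z = 79

Answer: 79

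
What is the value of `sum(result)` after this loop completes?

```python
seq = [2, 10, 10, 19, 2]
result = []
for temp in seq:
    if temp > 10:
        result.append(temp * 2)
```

Sum of doubled values > 10
`result` takes the values: [] → [38]
So `sum(result)` = 38

Answer: 38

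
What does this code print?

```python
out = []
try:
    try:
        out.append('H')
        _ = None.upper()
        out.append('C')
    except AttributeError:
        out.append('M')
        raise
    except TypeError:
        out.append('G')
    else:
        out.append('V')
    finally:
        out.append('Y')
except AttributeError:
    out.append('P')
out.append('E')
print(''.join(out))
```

Execution trace: 'H' (inner try body) → 'M' (inner except AttributeError) → 'Y' (inner finally) → 'P' (outer except AttributeError) → 'E' (after the try/except). Output: HMYPE

Answer: HMYPE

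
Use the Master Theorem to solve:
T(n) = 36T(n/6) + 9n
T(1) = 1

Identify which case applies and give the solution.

a=36, b=6, f(n)=9n. log_6(36) = 2. Since c=1 < 2, Case 1 applies: T(n) = Θ(n^log_b(a)) = O(n^2).

Answer: O(n^2) - Case 1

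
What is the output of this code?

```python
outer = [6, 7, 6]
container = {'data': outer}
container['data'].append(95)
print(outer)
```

Key concept: dict holds reference to list.
Step by step:
`outer = [6, 7, 6]` → outer = [6, 7, 6]
`container = {'data': outer}` → container = {'data': [6, 7, 6]}
`container['data'].append(95)` → outer = [6, 7, 6, 95]; container = {'data': [6, 7, 6, 95]}
`print(outer)` → prints [6, 7, 6, 95]

Answer: [6, 7, 6, 95]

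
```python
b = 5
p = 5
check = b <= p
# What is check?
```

Trace:
`b = 5` → b = 5
`p = 5` → p = 5
`check = b <= p` → check = True
So check = True

Answer: True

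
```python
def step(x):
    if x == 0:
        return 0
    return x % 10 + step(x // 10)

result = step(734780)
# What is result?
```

Sum of digits of 734780: 0 + 8 + 7 + 4 + 3 + 7 = 29

Answer: 29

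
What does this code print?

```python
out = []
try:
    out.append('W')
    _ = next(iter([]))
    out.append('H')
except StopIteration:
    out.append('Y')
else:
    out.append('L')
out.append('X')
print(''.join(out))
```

Execution trace: 'W' (try body) → 'Y' (except StopIteration) → 'X' (after the try/except). Output: WYX

Answer: WYX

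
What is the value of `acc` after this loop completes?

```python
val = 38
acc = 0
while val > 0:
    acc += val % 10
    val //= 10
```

Sum digits of 38
`acc` takes the values: 0 → 8 → 11

Answer: 11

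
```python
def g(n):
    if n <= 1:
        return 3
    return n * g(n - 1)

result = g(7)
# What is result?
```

g(7) = 7 * 6 * 5 * 4 * 3 * 2 * 3 = 15120

Answer: 15120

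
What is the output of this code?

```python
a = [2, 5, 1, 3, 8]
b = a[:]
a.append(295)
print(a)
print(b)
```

Key concept: slice [:] creates copy.
Step by step:
`a = [2, 5, 1, 3, 8]` → a = [2, 5, 1, 3, 8]
`b = a[:]` → b = [2, 5, 1, 3, 8]
`a.append(295)` → a = [2, 5, 1, 3, 8, 295]
`print(a)` → prints [2, 5, 1, 3, 8, 295]
`print(b)` → prints [2, 5, 1, 3, 8]

Answer:
[2, 5, 1, 3, 8, 295]
[2, 5, 1, 3, 8]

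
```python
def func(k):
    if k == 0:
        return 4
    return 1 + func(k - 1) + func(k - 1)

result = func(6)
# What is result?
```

func(k) = 1 + 2·func(k-1), func(0)=4. Closed form: (4+1)·2^6 - 1 = 319.

Answer: 319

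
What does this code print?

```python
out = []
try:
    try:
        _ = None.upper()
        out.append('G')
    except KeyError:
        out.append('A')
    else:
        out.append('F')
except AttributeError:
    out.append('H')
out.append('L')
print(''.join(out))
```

Execution trace: 'H' (outer except AttributeError) → 'L' (after the try/except). Output: HL

Answer: HL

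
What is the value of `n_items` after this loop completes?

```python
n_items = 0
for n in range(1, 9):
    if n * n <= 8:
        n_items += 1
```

Count numbers where n² ≤ 8
`n_items` takes the values: 0 → 1 → 2

Answer: 2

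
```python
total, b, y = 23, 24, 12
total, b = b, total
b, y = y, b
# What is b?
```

Trace:
`total, b, y = 23, 24, 12` → total = 23; b = 24; y = 12
`total, b = b, total` → total = 24; b = 23
`b, y = y, b` → b = 12; y = 23
So b = 12

Answer: 12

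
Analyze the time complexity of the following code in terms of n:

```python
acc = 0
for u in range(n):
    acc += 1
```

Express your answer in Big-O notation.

Each loop level contributes: n. Multiplying the contributions gives O(n).

Answer: O(n)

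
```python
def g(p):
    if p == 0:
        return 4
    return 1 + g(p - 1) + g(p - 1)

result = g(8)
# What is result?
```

g(p) = 1 + 2·g(p-1), g(0)=4. Closed form: (4+1)·2^8 - 1 = 1279.

Answer: 1279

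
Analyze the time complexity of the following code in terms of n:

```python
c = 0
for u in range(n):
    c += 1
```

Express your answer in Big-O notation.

Each loop level contributes: n. Multiplying the contributions gives O(n).

Answer: O(n)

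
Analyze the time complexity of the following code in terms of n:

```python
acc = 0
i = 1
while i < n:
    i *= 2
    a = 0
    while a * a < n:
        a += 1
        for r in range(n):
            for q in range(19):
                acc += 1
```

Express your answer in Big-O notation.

Each loop level contributes: log n × √n × n × 1. Multiplying the contributions gives O(n√n log n).

Answer: O(n√n log n)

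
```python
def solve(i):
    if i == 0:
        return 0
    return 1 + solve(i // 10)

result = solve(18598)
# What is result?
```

Count of digits of 18598: 5

Answer: 5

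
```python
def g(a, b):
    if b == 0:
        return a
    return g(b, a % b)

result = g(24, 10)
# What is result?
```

g(24, 10) -> g(10, 4) -> g(4, 2) -> g(2, 0) -> 2

Answer: 2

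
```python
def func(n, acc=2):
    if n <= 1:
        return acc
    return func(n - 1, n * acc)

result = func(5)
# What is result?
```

Accumulator trace (n, acc): (5, 2) -> (4, 10) -> (3, 40) -> (2, 120) -> (1, 240) -> return 240

Answer: 240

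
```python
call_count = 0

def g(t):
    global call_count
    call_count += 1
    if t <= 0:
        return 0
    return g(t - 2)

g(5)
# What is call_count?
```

Linear recursion stepping by 2: 4 calls from t=5 down to ≤0.

Answer: 4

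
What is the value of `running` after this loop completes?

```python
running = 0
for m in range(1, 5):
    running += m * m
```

Sum of squares 1² to 4² = 30
`running` takes the values: 0 → 1 → 5 → 14 → 30

Answer: 30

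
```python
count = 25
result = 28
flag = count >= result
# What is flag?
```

Trace:
`count = 25` → count = 25
`result = 28` → result = 28
`flag = count >= result` → flag = False
So flag = False

Answer: False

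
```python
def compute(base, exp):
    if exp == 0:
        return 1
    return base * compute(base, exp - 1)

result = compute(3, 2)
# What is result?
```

compute(3, 2) = 3 * 3 = 9

Answer: 9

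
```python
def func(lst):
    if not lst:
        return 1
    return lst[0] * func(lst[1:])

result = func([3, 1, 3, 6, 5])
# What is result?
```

Product over [3, 1, 3, 6, 5] = 3 * 1 * 3 * 6 * 5 = 270

Answer: 270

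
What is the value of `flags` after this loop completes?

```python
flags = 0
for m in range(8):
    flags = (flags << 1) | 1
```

Build 8 consecutive 1-bits: 0b11111111
`flags` takes the values: 0 → 1 → 3 → 7 → 15 → 31 → 63 → 127 → 255

Answer: 255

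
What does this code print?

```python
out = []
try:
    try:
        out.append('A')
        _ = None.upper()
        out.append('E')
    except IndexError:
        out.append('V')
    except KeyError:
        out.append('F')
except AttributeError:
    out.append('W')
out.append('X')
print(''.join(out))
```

Execution trace: 'A' (try body) → 'W' (outer except AttributeError) → 'X' (after the try/except). Output: AWX

Answer: AWX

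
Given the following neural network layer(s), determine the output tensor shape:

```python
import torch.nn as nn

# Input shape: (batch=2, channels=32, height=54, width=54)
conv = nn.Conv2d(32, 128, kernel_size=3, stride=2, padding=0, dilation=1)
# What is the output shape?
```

Input: (2, 32, 54, 54) -> Output: (2, 128, 26, 26)

Answer: (2, 128, 26, 26)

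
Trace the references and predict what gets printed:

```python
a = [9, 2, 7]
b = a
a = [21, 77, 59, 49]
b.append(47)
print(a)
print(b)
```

Key concept: rebinding vs mutation: a is rebound to a new list, b still points at the original.
Step by step:
`a = [9, 2, 7]` → a = [9, 2, 7]
`b = a` → b = [9, 2, 7] (same object as a)
`a = [21, 77, 59, 49]` → a = [21, 77, 59, 49]
`b.append(47)` → b = [9, 2, 7, 47]
`print(a)` → prints [21, 77, 59, 49]
`print(b)` → prints [9, 2, 7, 47]

Answer:
[21, 77, 59, 49]
[9, 2, 7, 47]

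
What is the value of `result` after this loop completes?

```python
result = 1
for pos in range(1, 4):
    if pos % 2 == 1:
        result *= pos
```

Product of odd numbers 1 to 3
`result` takes the values: 1 → 3

Answer: 3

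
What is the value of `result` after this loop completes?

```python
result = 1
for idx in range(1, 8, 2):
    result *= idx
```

Product of 1, 3, 5, ... up to 7
`result` takes the values: 1 → 3 → 15 → 105

Answer: 105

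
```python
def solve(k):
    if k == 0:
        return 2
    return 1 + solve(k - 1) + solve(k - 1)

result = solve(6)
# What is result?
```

solve(k) = 1 + 2·solve(k-1), solve(0)=2. Closed form: (2+1)·2^6 - 1 = 191.

Answer: 191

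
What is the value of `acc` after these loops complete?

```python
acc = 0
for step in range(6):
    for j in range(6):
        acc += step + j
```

Sum of all step+j for step,j in 6x6
`acc` takes the values: 0 → 1 → 3 → 6 → 10 → 15 → 16 → 18 → 21 → 25 → 30 → 36 → 38 → 41 → 45 → 50 → 56 → 63 → 66 → 70 → 75 → 81 → 88 → 96 → 100 → 105 → 111 → 118 → 126 → 135 → 140 → 146 → 153 → 161 → 170 → 180

Answer: 180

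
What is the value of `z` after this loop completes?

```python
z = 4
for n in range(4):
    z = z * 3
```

Multiply by 3, 4 times: 4 * 3^4 = 324
`z` takes the values: 4 → 12 → 36 → 108 → 324

Answer: 324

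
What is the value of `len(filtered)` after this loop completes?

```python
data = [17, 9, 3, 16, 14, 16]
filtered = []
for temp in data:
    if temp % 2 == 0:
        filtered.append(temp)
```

Count even numbers in [17, 9, 3, 16, 14, 16]
`filtered` takes the values: [] → [16] → [16, 14] → [16, 14, 16]
So `len(filtered)` = 3

Answer: 3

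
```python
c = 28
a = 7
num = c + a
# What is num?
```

Trace:
`c = 28` → c = 28
`a = 7` → a = 7
`num = c + a` → num = 35
So num = 35

Answer: 35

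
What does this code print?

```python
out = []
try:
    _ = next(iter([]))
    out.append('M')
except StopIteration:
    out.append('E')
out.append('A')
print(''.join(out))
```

Execution trace: 'E' (except StopIteration) → 'A' (after the try/except). Output: EA

Answer: EA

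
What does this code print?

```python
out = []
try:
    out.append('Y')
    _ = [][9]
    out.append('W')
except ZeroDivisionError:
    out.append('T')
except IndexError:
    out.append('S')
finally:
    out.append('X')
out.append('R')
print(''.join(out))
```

Execution trace: 'Y' (try body) → 'S' (except IndexError) → 'X' (finally) → 'R' (after the try/except). Output: YSXR

Answer: YSXR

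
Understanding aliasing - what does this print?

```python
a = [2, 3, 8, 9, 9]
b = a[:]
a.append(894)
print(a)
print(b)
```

Key concept: slice [:] creates copy.
Step by step:
`a = [2, 3, 8, 9, 9]` → a = [2, 3, 8, 9, 9]
`b = a[:]` → b = [2, 3, 8, 9, 9]
`a.append(894)` → a = [2, 3, 8, 9, 9, 894]
`print(a)` → prints [2, 3, 8, 9, 9, 894]
`print(b)` → prints [2, 3, 8, 9, 9]

Answer:
[2, 3, 8, 9, 9, 894]
[2, 3, 8, 9, 9]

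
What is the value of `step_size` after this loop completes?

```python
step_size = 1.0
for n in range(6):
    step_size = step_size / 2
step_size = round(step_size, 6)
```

Halving LR 6 times: 1 / 2^6
`step_size` takes the values: 1.0 → 0.5 → 0.25 → 0.125 → 0.0625 → 0.03125 → 0.015625

Answer: 0.015625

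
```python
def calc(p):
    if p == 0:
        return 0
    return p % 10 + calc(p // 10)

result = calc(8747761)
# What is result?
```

Sum of digits of 8747761: 1 + 6 + 7 + 7 + 4 + 7 + 8 = 40

Answer: 40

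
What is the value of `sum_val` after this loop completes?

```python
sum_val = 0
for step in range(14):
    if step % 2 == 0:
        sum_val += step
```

Sum of even numbers 0 to 13
`sum_val` takes the values: 0 → 2 → 6 → 12 → 20 → 30 → 42

Answer: 42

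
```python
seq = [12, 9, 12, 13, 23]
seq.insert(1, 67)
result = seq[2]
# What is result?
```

Trace:
`seq = [12, 9, 12, 13, 23]` → seq = [12, 9, 12, 13, 23]
`seq.insert(1, 67)` → seq = [12, 67, 9, 12, 13, 23]
`result = seq[2]` → result = 9
So result = 9

Answer: 9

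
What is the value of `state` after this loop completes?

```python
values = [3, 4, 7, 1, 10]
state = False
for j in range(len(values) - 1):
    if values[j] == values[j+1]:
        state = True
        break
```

Check consecutive duplicates in [3, 4, 7, 1, 10]
`state` takes the values: False

Answer: False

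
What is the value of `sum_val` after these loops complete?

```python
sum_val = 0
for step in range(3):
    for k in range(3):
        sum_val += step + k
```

Sum of all step+k for step,k in 3x3
`sum_val` takes the values: 0 → 1 → 3 → 4 → 6 → 9 → 11 → 14 → 18

Answer: 18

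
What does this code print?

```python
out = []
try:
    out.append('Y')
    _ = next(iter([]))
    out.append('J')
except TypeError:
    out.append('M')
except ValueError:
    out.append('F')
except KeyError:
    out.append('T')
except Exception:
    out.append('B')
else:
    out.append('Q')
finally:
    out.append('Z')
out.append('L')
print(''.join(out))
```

Execution trace: 'Y' (try body) → 'B' (except Exception) → 'Z' (finally) → 'L' (after the try/except). Output: YBZL

Answer: YBZL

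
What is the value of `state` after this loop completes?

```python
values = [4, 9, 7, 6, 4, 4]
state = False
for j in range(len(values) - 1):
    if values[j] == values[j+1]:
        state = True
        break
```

Check consecutive duplicates in [4, 9, 7, 6, 4, 4]
`state` takes the values: False → True

Answer: True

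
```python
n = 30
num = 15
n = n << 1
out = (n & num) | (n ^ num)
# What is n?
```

Trace:
`n = 30` → n = 30
`num = 15` → num = 15
`n = n << 1` → n = 60
`out = (n & num) | (n ^ num)` → out = 63
So n = 60

Answer: 60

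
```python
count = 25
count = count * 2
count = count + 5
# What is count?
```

Trace:
`count = 25` → count = 25
`count = count * 2` → count = 50
`count = count + 5` → count = 55
So count = 55

Answer: 55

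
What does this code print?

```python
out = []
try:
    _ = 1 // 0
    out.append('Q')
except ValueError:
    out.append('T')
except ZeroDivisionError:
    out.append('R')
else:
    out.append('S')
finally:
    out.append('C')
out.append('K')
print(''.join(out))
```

Execution trace: 'R' (except ZeroDivisionError) → 'C' (finally) → 'K' (after the try/except). Output: RCK

Answer: RCK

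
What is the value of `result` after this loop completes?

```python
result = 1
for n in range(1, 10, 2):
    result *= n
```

Product of 1, 3, 5, ... up to 9
`result` takes the values: 1 → 3 → 15 → 105 → 945

Answer: 945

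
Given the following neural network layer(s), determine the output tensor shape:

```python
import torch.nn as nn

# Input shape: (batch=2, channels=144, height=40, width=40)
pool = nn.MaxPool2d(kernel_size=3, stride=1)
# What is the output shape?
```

Input: (2, 144, 40, 40) -> Output: (2, 144, 38, 38)

Answer: (2, 144, 38, 38)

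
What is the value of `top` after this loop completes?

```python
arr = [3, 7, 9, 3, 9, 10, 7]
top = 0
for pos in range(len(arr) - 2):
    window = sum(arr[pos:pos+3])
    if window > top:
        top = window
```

Max sum of 3-element window in [3, 7, 9, 3, 9, 10, 7]
`top` takes the values: 0 → 19 → 21 → 22 → 26

Answer: 26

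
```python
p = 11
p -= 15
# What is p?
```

Trace:
`p = 11` → p = 11
`p -= 15` → p = -4
So p = -4

Answer: -4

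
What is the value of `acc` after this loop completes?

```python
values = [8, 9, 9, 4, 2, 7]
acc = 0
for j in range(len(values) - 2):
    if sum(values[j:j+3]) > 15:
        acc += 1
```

Count windows with sum > 15
`acc` takes the values: 0 → 1 → 2

Answer: 2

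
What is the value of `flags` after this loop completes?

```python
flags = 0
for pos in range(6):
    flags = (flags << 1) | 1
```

Build 6 consecutive 1-bits: 0b111111
`flags` takes the values: 0 → 1 → 3 → 7 → 15 → 31 → 63

Answer: 63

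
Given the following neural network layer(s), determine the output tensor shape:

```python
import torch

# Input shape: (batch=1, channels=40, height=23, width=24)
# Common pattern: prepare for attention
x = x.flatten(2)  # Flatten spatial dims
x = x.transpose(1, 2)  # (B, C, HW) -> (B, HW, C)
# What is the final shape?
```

Input: (1, 40, 23, 24) -> after flatten(2): (1, 40, 552) -> Output: (1, 552, 40)

Answer: (1, 552, 40)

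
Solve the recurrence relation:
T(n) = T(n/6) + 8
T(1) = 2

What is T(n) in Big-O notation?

Each step divides n by 6 and adds 8. After log_6(n) steps we reach T(1)=2. So T(n) = 8·log_6(n) + 2 = O(log n).

Answer: O(log n)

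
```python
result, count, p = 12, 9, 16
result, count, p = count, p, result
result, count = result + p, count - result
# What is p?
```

Trace:
`result, count, p = 12, 9, 16` → result = 12; count = 9; p = 16
`result, count, p = count, p, result` → result = 9; count = 16; p = 12
`result, count = result + p, count - result` → result = 21; count = 7
So p = 12

Answer: 12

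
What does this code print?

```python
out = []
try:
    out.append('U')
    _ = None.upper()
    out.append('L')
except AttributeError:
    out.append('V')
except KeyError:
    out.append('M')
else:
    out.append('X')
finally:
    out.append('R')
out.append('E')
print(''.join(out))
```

Execution trace: 'U' (try body) → 'V' (except AttributeError) → 'R' (finally) → 'E' (after the try/except). Output: UVRE

Answer: UVRE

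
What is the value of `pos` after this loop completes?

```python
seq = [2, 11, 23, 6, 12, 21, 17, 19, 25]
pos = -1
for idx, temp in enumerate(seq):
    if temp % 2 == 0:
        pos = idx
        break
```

First even number index in [2, 11, 23, 6, 12, 21, 17, 19, 25]
`pos` takes the values: -1 → 0

Answer: 0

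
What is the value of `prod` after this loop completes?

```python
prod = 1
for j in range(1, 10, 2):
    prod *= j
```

Product of 1, 3, 5, ... up to 9
`prod` takes the values: 1 → 3 → 15 → 105 → 945

Answer: 945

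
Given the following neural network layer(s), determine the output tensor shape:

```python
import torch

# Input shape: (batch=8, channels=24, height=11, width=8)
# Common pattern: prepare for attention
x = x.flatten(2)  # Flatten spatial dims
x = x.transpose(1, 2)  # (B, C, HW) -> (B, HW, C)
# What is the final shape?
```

Input: (8, 24, 11, 8) -> after flatten(2): (8, 24, 88) -> Output: (8, 88, 24)

Answer: (8, 88, 24)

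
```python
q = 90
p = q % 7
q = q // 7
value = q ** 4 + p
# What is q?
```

Trace:
`q = 90` → q = 90
`p = q % 7` → p = 6
`q = q // 7` → q = 12
`value = q ** 4 + p` → value = 20742
So q = 12

Answer: 12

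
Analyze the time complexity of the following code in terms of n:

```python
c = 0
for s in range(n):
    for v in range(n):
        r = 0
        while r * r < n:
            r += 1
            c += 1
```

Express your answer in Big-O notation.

Each loop level contributes: n × n × √n. Multiplying the contributions gives O(n^2√n).

Answer: O(n^2√n)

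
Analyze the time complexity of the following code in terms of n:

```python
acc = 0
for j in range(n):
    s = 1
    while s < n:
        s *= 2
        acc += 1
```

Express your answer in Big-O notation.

Each loop level contributes: n × log n. Multiplying the contributions gives O(n log n).

Answer: O(n log n)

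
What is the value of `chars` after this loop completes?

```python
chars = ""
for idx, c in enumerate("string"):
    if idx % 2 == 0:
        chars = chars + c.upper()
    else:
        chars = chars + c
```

Uppercase even positions in 'string'
`chars` takes the values: "" → "S" → "St" → "StR" → "StRi" → "StRiN" → "StRiNg"

Answer: "StRiNg"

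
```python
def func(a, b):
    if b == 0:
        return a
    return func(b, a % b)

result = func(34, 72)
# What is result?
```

func(34, 72) -> func(72, 34) -> func(34, 4) -> func(4, 2) -> func(2, 0) -> 2

Answer: 2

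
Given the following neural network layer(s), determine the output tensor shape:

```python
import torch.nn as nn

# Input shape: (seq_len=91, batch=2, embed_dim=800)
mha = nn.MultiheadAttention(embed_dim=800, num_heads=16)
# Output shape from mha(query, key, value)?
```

Input: (91, 2, 800) -> Output: (91, 2, 800)

Answer: (91, 2, 800)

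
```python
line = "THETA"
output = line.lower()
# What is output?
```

Trace:
`line = "THETA"` → line = 'THETA'
`output = line.lower()` → output = 'theta'
So output = 'theta'

Answer: 'theta'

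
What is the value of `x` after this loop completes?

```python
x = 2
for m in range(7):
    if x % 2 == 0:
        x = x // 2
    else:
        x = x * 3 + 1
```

Collatz-style transformation from 2
`x` takes the values: 2 → 1 → 4 → 2 → 1 → 4 → 2 → 1

Answer: 1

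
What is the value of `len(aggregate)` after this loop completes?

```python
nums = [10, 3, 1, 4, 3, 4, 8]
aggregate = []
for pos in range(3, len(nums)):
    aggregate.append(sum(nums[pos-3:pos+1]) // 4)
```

Number of 4-element averages
`aggregate` takes the values: [] → [4] → [4, 2] → [4, 2, 3] → [4, 2, 3, 4]
So `len(aggregate)` = 4

Answer: 4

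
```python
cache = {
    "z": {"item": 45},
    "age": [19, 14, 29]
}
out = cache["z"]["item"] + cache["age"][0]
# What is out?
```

Trace:
`cache = { ...` → cache = {'z': {'item': 45}, 'age': [19, 14, 29]}
`out = cache["z"]["item"] + cache["age"][0]` → out = 64
So out = 64

Answer: 64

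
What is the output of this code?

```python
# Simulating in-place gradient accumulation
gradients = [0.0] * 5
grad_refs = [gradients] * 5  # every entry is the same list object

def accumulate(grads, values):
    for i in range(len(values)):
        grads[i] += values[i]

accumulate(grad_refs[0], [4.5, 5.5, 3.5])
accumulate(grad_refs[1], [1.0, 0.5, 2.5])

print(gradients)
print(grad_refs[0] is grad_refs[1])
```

Key concept: gradient accumulation aliasing.
Step by step:
`gradients = [0.0] * 5` → gradients = [0.0, 0.0, 0.0, 0.0, 0.0]
`grad_refs = [gradients] * 5` → grad_refs = [[0.0, 0.0, 0.0, 0.0, 0.0], [0.0, 0.0, 0.0, 0.0, 0.0], [0.0, 0.0, 0.0, 0.0, 0.0], [0.0, 0.0, 0.0, 0.0, 0.0], [0.0, 0.0, 0.0, 0.0, 0.0]]
`accumulate(grad_refs[0], [4.5, 5.5, 3.5])` → gradients = [4.5, 5.5, 3.5, 0.0, 0.0]; grad_refs = [[4.5, 5.5, 3.5, 0.0, 0.0], [4.5, 5.5, 3.5, 0.0, 0.0], [4.5, 5.5, 3.5, 0.0, 0.0], [4.5, 5.5, 3.5, 0.0, 0.0], [4.5, 5.5, 3.5, 0.0, 0.0]]
`accumulate(grad_refs[1], [1.0, 0.5, 2.5])` → gradients = [5.5, 6.0, 6.0, 0.0, 0.0]; grad_refs = [[5.5, 6.0, 6.0, 0.0, 0.0], [5.5, 6.0, 6.0, 0.0, 0.0], [5.5, 6.0, 6.0, 0.0, 0.0], [5.5, 6.0, 6.0, 0.0, 0.0], [5.5, 6.0, 6.0, 0.0, 0.0]]
`print(gradients)` → prints [5.5, 6.0, 6.0, 0.0, 0.0]
`print(grad_refs[0] is grad_refs[1])` → prints True

Answer:
[5.5, 6.0, 6.0, 0.0, 0.0]
True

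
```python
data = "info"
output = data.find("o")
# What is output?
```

Trace:
`data = "info"` → data = 'info'
`output = data.find("o")` → output = 3
So output = 3

Answer: 3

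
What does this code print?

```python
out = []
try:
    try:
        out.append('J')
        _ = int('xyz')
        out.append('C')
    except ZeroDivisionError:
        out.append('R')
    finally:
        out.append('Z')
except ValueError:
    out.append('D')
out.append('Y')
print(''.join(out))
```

Execution trace: 'J' (try body) → 'Z' (finally) → 'D' (outer except ValueError) → 'Y' (after the try/except). Output: JZDY

Answer: JZDY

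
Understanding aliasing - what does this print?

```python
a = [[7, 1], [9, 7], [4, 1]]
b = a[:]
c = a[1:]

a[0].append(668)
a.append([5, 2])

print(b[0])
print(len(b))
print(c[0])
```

Key concept: slice with nested mutation.
Step by step:
`a = [[7, 1], [9, 7], [4, 1]]` → a = [[7, 1], [9, 7], [4, 1]]
`b = a[:]` → b = [[7, 1], [9, 7], [4, 1]]
`c = a[1:]` → c = [[9, 7], [4, 1]]
`a[0].append(668)` → a = [[7, 1, 668], [9, 7], [4, 1]]; b = [[7, 1, 668], [9, 7], [4, 1]]
`a.append([5, 2])` → a = [[7, 1, 668], [9, 7], [4, 1], [5, 2]]
`print(b[0])` → prints [7, 1, 668]
`print(len(b))` → prints 3
`print(c[0])` → prints [9, 7]

Answer:
[7, 1, 668]
3
[9, 7]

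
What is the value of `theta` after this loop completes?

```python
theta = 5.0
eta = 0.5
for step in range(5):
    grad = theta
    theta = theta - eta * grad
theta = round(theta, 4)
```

Gradient descent: w = 5.0 * (1 - 0.5)^5
`theta` takes the values: 5.0 → 2.5 → 1.25 → 0.625 → 0.3125 → 0.15625 → 0.1562

Answer: 0.1562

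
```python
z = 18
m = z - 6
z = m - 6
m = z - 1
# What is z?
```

Trace:
`z = 18` → z = 18
`m = z - 6` → m = 12
`z = m - 6` → z = 6
`m = z - 1` → m = 5
So z = 6

Answer: 6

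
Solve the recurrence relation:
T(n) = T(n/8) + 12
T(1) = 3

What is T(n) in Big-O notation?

Each step divides n by 8 and adds 12. After log_8(n) steps we reach T(1)=3. So T(n) = 12·log_8(n) + 3 = O(log n).

Answer: O(log n)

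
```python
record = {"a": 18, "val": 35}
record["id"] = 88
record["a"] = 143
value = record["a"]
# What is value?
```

Trace:
`record = {"a": 18, "val": 35}` → record = {'a': 18, 'val': 35}
`record["id"] = 88` → record = {'a': 18, 'val': 35, 'id': 88}
`record["a"] = 143` → record = {'a': 143, 'val': 35, 'id': 88}
`value = record["a"]` → value = 143
So value = 143

Answer: 143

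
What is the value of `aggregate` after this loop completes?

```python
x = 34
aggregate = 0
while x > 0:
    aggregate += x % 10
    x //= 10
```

Sum digits of 34
`aggregate` takes the values: 0 → 4 → 7

Answer: 7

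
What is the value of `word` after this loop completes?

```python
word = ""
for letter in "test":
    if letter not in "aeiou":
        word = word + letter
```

Remove vowels from 'test'
`word` takes the values: "" → "t" → "ts" → "tst"

Answer: "tst"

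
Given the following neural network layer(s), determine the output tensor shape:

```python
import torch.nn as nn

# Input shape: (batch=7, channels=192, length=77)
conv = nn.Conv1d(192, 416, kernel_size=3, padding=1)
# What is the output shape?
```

Input: (7, 192, 77) -> Output: (7, 416, 77)

Answer: (7, 416, 77)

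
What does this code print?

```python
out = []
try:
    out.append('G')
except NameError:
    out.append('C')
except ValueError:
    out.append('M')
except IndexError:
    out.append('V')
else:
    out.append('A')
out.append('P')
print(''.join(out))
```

Execution trace: 'G' (try body, no exception) → 'A' (else) → 'P' (after the try/except). Output: GAP

Answer: GAP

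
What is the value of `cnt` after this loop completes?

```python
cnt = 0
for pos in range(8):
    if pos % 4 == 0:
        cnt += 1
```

Count numbers divisible by 4 in range(8)
`cnt` takes the values: 0 → 1 → 2

Answer: 2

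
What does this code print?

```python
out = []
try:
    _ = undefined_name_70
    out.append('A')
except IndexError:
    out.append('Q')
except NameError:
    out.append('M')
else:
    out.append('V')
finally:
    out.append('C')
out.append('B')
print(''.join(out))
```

Execution trace: 'M' (except NameError) → 'C' (finally) → 'B' (after the try/except). Output: MCB

Answer: MCB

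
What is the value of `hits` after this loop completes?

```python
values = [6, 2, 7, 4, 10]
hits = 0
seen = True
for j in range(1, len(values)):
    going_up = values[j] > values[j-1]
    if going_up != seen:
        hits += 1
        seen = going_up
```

Count direction changes in [6, 2, 7, 4, 10]
`hits` takes the values: 0 → 1 → 2 → 3 → 4

Answer: 4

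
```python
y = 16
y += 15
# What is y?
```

Trace:
`y = 16` → y = 16
`y += 15` → y = 31
So y = 31

Answer: 31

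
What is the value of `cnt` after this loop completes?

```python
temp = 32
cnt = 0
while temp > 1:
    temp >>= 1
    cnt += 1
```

Count right shifts until 1
`cnt` takes the values: 0 → 1 → 2 → 3 → 4 → 5

Answer: 5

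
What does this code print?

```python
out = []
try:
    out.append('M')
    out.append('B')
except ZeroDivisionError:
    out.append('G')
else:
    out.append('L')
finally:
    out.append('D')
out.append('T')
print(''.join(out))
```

Execution trace: 'M' (try body) → 'B' (try body, no exception) → 'L' (else) → 'D' (finally) → 'T' (after the try/except). Output: MBLDT

Answer: MBLDT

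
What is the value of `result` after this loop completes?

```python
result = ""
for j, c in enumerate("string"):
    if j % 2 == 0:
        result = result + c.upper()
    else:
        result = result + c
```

Uppercase even positions in 'string'
`result` takes the values: "" → "S" → "St" → "StR" → "StRi" → "StRiN" → "StRiNg"

Answer: "StRiNg"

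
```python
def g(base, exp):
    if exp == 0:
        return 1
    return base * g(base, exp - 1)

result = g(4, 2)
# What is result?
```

g(4, 2) = 4 * 4 = 16

Answer: 16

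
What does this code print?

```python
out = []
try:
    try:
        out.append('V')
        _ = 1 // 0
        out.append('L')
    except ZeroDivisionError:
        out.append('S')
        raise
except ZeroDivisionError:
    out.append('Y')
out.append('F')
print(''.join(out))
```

Execution trace: 'V' (inner try body) → 'S' (inner except ZeroDivisionError) → 'Y' (outer except ZeroDivisionError) → 'F' (after the try/except). Output: VSYF

Answer: VSYF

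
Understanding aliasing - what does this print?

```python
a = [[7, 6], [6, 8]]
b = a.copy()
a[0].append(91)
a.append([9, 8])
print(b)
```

Key concept: shallow copy with nested lists.
Step by step:
`a = [[7, 6], [6, 8]]` → a = [[7, 6], [6, 8]]
`b = a.copy()` → b = [[7, 6], [6, 8]]
`a[0].append(91)` → a = [[7, 6, 91], [6, 8]]; b = [[7, 6, 91], [6, 8]]
`a.append([9, 8])` → a = [[7, 6, 91], [6, 8], [9, 8]]
`print(b)` → prints [[7, 6, 91], [6, 8]]

Answer: [[7, 6, 91], [6, 8]]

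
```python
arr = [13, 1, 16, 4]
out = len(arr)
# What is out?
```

Trace:
`arr = [13, 1, 16, 4]` → arr = [13, 1, 16, 4]
`out = len(arr)` → out = 4
So out = 4

Answer: 4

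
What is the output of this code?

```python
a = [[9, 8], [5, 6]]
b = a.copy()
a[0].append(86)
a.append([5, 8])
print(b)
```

Key concept: shallow copy with nested lists.
Step by step:
`a = [[9, 8], [5, 6]]` → a = [[9, 8], [5, 6]]
`b = a.copy()` → b = [[9, 8], [5, 6]]
`a[0].append(86)` → a = [[9, 8, 86], [5, 6]]; b = [[9, 8, 86], [5, 6]]
`a.append([5, 8])` → a = [[9, 8, 86], [5, 6], [5, 8]]
`print(b)` → prints [[9, 8, 86], [5, 6]]

Answer: [[9, 8, 86], [5, 6]]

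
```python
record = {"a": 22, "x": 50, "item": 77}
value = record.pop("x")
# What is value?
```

Trace:
`record = {"a": 22, "x": 50, "item": 77}` → record = {'a': 22, 'x': 50, 'item': 77}
`value = record.pop("x")` → record = {'a': 22, 'item': 77}; value = 50
So value = 50

Answer: 50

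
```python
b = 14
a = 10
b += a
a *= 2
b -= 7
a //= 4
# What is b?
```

Trace:
`b = 14` → b = 14
`a = 10` → a = 10
`b += a` → b = 24
`a *= 2` → a = 20
`b -= 7` → b = 17
`a //= 4` → a = 5
So b = 17

Answer: 17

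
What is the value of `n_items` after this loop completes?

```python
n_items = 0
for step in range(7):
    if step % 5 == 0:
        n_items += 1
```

Count numbers divisible by 5 in range(7)
`n_items` takes the values: 0 → 1 → 2

Answer: 2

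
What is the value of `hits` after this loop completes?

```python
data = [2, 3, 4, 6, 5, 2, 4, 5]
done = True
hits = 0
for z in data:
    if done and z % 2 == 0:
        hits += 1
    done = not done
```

Count even values at even positions
`hits` takes the values: 0 → 1 → 2 → 3

Answer: 3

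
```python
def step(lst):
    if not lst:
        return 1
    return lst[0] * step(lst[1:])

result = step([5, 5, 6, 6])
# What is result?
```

Product over [5, 5, 6, 6] = 5 * 5 * 6 * 6 = 900

Answer: 900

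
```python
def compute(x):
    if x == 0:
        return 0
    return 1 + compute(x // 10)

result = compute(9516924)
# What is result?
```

Count of digits of 9516924: 7

Answer: 7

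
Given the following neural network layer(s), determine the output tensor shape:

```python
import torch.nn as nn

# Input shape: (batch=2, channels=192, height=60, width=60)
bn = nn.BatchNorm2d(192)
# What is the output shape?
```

Input: (2, 192, 60, 60) -> Output: (2, 192, 60, 60)

Answer: (2, 192, 60, 60)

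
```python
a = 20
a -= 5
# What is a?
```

Trace:
`a = 20` → a = 20
`a -= 5` → a = 15
So a = 15

Answer: 15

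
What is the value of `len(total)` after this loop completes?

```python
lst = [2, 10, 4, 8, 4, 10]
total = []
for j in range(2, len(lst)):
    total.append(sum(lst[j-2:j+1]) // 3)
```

Number of 3-element averages
`total` takes the values: [] → [5] → [5, 7] → [5, 7, 5] → [5, 7, 5, 7]
So `len(total)` = 4

Answer: 4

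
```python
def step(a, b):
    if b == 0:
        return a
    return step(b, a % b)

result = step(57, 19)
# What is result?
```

step(57, 19) -> step(19, 0) -> 19

Answer: 19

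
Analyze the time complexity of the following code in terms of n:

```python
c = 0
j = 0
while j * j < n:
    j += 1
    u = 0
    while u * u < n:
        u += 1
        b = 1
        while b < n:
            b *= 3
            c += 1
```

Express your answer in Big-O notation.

Each loop level contributes: √n × √n × log n. Multiplying the contributions gives O(n log n).

Answer: O(n log n)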